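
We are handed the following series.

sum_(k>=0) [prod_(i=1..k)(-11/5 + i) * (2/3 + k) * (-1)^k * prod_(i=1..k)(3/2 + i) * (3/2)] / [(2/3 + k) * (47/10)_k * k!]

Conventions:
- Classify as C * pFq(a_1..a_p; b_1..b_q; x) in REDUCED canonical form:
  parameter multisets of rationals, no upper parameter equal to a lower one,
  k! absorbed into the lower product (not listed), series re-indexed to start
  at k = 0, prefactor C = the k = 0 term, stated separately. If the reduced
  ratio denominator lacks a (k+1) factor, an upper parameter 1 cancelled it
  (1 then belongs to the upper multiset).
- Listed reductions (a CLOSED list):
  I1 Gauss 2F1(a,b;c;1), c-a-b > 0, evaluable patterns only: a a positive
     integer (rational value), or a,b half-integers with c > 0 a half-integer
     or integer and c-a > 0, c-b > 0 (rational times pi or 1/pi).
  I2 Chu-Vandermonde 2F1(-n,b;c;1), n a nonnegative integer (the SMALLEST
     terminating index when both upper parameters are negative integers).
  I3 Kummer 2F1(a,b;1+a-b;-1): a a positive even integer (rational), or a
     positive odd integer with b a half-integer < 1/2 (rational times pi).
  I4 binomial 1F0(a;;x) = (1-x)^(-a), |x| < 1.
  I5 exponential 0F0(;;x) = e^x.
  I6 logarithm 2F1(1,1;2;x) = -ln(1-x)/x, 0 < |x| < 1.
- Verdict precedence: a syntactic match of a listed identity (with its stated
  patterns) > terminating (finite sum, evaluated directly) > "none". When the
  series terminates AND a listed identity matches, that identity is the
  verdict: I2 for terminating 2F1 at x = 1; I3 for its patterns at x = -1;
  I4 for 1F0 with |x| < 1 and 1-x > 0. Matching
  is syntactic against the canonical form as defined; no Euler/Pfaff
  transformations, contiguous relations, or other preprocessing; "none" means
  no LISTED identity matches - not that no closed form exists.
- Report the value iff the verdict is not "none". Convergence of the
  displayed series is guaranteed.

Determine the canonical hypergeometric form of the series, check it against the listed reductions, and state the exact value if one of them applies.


Prefactor 3/2, argument -1: 2F1 with upper {-6/5, 5/2} over lower {47/10}. Verdict: none - at argument -1 the multisets {-6/5, 5/2} ; {47/10} match no listed identity.

The tell: from the first term 3/2: the running product (C = 3/2) telescopes to a rising factorial.
Consecutive-term ratio: r(k) = (-1) * (k-6/5) (k+5/2) / [(k+47/10) (k+1)] ; factor over Q: parameters, x = (-1), and C = 3/2.


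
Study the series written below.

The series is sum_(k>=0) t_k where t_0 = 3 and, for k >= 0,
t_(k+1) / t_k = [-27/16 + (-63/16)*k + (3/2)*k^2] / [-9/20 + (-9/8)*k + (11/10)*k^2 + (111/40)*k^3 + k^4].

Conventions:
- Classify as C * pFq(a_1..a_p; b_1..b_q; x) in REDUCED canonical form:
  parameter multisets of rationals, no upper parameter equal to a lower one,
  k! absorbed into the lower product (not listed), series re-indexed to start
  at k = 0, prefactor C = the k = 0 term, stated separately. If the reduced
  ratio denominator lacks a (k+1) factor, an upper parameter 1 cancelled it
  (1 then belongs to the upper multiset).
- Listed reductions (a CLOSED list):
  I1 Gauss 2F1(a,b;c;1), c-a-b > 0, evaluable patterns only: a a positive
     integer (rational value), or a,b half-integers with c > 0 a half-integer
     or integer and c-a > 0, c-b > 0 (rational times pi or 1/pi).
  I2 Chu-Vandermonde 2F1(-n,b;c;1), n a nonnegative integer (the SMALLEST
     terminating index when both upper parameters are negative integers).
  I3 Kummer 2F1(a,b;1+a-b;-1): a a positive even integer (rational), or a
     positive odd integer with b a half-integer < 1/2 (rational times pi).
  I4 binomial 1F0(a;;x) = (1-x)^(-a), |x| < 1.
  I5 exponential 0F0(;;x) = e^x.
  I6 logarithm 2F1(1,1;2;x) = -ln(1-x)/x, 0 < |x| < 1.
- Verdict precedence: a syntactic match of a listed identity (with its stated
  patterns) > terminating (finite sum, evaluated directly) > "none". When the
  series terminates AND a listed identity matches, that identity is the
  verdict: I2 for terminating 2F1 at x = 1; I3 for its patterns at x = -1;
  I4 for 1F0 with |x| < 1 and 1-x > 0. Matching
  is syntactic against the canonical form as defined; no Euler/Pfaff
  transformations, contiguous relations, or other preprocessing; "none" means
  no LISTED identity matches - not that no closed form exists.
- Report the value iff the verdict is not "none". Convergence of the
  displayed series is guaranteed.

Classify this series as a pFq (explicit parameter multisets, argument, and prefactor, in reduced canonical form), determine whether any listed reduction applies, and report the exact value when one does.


x = 3/2 here; the reduced form reads 1F2, upper {-3}, lower {-3/5, 2}, C = 3. Verdict: terminating - upper -3 stops the sum at k = 3; the 4 terms are added exactly. Its exact value is 1293/896.

The tell: t_0 being 3, factor the ratio over Q (C = 3, x = 3/2): negated roots = parameters.
Term ratio: r(k) = (3/2) * (k-3) / [(k-3/5) (k+2) (k+1)] - rational in k. x = (3/2); t_0 = 3; negate the roots.


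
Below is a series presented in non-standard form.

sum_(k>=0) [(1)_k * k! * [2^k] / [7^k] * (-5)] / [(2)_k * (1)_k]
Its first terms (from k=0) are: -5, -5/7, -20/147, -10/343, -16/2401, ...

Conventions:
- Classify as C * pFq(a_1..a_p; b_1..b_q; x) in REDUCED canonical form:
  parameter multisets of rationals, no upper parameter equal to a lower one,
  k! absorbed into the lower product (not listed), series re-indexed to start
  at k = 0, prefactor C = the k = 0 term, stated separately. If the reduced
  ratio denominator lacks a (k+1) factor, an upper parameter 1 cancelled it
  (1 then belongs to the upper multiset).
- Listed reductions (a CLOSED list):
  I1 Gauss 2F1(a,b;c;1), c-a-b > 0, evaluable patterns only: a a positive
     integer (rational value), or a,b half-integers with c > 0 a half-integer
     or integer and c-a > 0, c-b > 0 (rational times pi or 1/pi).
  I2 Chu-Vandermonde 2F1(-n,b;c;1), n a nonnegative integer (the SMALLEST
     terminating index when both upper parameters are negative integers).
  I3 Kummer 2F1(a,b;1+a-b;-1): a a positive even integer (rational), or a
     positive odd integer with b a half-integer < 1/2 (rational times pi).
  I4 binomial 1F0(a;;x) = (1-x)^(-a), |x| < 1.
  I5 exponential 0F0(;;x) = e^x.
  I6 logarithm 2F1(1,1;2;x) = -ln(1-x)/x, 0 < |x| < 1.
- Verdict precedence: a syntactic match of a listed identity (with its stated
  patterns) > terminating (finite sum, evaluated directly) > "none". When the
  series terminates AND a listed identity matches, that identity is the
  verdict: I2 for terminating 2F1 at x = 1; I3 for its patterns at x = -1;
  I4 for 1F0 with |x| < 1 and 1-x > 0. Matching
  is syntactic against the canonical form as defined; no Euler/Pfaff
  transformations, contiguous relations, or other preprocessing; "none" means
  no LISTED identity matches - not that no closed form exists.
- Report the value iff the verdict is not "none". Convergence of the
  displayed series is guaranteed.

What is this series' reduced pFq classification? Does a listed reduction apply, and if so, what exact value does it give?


Canonical form: C = -5 times 2F1 with upper {1, 1}, lower {2}, x = 2/7. Verdict: logarithm (I6) fires (the logarithm: parameters (1,1;2), x = 2/7). Exact value: (35/2) * ln(5/7).

Key step: t_0 being -5, the two geometric factors (C = -5, x = 2/7) combine into one argument.
Ratio: r(k) = (2/7) * (k+1) (k+1) / [(k+2) (k+1)] - rational; roots negated = parameters, x = (2/7), C = -5.


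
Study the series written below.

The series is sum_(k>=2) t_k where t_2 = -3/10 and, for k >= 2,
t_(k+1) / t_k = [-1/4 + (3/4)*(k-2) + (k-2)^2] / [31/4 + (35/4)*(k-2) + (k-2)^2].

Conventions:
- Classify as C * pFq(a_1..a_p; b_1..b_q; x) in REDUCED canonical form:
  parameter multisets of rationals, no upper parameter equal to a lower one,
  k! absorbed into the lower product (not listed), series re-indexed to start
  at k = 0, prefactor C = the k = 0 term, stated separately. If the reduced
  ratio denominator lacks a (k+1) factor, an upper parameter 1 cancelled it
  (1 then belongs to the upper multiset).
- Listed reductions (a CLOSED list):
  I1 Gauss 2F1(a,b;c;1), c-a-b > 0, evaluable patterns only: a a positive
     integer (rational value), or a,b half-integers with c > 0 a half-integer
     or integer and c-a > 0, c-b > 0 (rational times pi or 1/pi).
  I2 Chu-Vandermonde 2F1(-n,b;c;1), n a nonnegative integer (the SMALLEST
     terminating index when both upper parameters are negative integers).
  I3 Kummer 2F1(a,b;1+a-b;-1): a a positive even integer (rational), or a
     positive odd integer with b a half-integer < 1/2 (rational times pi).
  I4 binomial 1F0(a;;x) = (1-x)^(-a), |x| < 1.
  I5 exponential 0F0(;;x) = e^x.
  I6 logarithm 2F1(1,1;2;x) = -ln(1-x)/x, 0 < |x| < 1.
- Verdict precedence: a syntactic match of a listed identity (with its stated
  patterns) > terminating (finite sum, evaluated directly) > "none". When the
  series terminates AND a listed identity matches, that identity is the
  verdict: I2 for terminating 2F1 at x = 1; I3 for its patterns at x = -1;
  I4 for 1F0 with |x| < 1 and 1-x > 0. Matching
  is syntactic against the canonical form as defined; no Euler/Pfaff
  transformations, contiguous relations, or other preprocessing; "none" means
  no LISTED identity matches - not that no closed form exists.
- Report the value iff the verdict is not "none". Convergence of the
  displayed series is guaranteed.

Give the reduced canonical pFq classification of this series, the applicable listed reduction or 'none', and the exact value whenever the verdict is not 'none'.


This is -3/10 * 2F1(-1/4, 1; 31/4; 1) in reduced canonical form. Verdict at x = 1: Gauss (I1, integer-parameter pattern) matches (x = 1: the Gamma ratio telescopes since c-a-b = 7 > 0 and a = 1 in Z>0). Sum: -81/280.

Key step: t_0 = -3/10 here, and roots of the ratio polynomials (C = -3/10) are the negated parameters.
Term ratio: r(k) = 1 * (k-1/4) (k+1) / [(k+31/4) (k+1)] ; factor over Q: parameters, x = 1, and C = -3/10.


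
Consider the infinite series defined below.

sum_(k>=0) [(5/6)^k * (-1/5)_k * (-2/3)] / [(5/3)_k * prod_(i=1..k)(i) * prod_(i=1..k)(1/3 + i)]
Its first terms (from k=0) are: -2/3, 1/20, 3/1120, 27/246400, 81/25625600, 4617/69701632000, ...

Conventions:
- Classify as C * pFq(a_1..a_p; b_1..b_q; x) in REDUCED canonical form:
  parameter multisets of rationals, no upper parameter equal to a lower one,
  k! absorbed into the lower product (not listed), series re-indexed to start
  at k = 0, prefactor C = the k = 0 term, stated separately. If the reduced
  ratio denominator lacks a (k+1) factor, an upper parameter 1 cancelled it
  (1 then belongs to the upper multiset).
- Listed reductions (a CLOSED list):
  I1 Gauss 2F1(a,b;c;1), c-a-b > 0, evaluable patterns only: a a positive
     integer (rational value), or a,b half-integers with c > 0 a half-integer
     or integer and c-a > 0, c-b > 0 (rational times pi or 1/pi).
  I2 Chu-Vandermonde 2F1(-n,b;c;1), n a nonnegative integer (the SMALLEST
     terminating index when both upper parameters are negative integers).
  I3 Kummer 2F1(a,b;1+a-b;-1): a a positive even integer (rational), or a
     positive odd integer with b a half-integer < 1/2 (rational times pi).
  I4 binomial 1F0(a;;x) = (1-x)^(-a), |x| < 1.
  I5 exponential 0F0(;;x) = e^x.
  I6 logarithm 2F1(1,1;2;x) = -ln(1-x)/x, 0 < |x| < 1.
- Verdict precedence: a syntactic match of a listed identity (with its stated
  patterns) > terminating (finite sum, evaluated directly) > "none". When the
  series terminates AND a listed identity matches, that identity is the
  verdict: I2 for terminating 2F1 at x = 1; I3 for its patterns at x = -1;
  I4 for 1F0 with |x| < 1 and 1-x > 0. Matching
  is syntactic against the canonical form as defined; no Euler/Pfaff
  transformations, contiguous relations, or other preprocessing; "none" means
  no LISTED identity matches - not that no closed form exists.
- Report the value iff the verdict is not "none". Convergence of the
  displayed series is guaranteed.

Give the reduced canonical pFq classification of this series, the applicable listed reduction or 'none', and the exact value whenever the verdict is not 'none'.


With C = -2/3: the canonical form is 1F2(-1/5; 4/3, 5/3; 5/6). Verdict: none (x = 5/6): each listed identity misses the multisets {-1/5} ; {4/3, 5/3}.

Structural cue: x = (5/6) and the product of the first k integers (prefactor -2/3) is k!.
Ratio: r(k) = (5/6) * (k-1/5) / [(k+4/3) (k+5/3) (k+1)] - poly over poly, x = (5/6) from leading terms; C = -2/3 at k = 0.


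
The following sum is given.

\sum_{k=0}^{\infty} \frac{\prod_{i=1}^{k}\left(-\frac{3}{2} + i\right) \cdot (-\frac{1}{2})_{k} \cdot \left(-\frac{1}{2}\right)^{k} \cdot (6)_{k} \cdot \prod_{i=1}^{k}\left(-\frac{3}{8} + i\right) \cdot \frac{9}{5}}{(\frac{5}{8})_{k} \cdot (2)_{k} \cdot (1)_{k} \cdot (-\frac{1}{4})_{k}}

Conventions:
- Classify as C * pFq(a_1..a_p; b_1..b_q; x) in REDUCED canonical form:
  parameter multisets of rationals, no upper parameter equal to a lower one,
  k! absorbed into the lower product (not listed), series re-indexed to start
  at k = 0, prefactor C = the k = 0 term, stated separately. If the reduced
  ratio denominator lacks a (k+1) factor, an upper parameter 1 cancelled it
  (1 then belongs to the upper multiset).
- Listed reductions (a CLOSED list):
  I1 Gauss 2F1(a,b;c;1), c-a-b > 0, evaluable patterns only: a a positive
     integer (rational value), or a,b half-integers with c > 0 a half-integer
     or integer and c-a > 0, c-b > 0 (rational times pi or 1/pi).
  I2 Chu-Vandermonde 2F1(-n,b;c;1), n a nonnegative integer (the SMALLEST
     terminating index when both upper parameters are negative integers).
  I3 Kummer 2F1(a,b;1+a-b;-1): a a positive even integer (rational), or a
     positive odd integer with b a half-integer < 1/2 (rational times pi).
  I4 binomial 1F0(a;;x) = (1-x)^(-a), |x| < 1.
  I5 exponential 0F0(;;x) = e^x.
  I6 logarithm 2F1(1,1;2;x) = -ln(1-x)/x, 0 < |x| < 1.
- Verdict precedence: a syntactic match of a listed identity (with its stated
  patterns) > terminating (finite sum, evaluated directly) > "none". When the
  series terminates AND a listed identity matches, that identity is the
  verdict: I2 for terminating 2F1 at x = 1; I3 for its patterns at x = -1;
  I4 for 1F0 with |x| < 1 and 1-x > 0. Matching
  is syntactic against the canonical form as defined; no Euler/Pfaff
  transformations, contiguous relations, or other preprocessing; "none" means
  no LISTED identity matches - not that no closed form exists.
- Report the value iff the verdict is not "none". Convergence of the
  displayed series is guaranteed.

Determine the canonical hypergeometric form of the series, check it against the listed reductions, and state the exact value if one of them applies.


Classification (C = \frac{9}{5}): 3F2 with upper {-\frac{1}{2}, -\frac{1}{2}, 6}, lower {-\frac{1}{4}, 2}, argument x = -\frac{1}{2}. Verdict: none. A 3F2 with upper {-\frac{1}{2}, -\frac{1}{2}, 6} fits none of I1-I6 at x = -\frac{1}{2}; the sum runs forever.

Structural cue: with t_0 = \frac{9}{5}, the running product (C = 9/5, x = -1/2) telescopes to a rising factorial.
Ratio: r(k) = -\frac{1}{2} * (k-\frac{1}{2}) (k-\frac{1}{2}) (k+6) / [(k-\frac{1}{4}) (k+2) (k+1)] - rational; roots negated = parameters, x = -\frac{1}{2}, C = \frac{9}{5}.


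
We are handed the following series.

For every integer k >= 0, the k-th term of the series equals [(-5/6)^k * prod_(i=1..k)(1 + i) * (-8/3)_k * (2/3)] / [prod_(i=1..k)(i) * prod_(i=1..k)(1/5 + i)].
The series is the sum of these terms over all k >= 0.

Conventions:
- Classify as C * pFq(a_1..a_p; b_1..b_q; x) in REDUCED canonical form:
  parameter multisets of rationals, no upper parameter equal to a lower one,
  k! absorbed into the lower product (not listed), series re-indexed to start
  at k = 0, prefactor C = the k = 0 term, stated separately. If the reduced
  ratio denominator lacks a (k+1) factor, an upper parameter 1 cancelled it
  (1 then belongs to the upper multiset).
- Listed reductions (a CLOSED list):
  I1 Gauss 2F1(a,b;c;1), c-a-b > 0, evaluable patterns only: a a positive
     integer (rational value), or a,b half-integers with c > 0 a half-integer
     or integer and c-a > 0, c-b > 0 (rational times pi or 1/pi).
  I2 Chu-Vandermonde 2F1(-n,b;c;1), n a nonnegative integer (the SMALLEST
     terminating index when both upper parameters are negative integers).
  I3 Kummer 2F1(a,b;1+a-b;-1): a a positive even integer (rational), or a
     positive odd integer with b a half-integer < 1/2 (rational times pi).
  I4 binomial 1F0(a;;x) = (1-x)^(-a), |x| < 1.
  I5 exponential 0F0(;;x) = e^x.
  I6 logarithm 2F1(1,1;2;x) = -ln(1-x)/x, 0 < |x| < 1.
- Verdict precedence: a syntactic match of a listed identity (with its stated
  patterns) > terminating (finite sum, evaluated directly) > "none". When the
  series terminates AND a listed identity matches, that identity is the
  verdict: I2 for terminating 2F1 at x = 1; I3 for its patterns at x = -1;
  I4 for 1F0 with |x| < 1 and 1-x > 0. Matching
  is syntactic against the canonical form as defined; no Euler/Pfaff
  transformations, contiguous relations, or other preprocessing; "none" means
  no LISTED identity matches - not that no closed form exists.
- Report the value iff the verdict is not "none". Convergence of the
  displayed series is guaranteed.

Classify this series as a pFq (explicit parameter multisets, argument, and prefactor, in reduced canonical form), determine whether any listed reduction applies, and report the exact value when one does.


Structural cue: t_0 being 2/3, the lower running product (C = 2/3) is a rising factorial.
Term ratio: r(k) = (-5/6) * (k-8/3) (k+2) / [(k+6/5) (k+1)] - rational in k. x = (-5/6); t_0 = 2/3; negate the roots.

Canonical form: C = 2/3 times 2F1 with upper {-8/3, 2}, lower {6/5}, x = -5/6. Verdict: none - at argument -5/6 the multisets {-8/3, 2} ; {6/5} match no listed identity.


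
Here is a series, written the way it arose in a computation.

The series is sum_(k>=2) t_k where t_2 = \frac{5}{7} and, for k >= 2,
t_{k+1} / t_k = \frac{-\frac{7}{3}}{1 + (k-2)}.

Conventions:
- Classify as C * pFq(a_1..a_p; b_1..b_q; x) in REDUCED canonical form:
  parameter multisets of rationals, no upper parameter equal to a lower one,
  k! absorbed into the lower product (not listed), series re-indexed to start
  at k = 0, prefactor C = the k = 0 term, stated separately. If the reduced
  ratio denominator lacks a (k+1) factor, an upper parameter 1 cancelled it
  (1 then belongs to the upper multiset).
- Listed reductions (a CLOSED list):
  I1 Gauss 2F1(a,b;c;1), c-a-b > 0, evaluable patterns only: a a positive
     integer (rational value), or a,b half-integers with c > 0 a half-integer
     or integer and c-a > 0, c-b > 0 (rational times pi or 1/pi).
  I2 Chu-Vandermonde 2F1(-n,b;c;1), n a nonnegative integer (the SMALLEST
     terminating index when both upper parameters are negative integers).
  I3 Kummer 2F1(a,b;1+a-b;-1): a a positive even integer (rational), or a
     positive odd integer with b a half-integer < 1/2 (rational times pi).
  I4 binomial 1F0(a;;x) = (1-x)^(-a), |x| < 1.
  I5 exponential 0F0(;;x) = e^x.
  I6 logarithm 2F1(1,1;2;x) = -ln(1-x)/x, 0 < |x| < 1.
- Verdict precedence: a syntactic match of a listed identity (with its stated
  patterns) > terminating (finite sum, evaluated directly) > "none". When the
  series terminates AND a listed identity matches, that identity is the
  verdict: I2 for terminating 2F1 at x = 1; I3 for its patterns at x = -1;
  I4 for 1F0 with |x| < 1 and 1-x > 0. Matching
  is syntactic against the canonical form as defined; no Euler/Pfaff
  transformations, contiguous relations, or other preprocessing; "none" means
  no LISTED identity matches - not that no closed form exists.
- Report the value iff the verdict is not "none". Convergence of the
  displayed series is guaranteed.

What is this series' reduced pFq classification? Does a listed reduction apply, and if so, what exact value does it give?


Reduced: x = -\frac{7}{3}, 0F0, upper = {-}, lower = {-}, C = \frac{5}{7}. Verdict: this is exponential (I5) (the 0F0 exponential series at x = -\frac{7}{3}). Exact value: \frac{5}{7} \cdot e^{-\frac{7}{3}}.

The tell: from the first term \frac{5}{7}: roots of the ratio polynomials (prefactor 5/7) are the negated parameters.
Term ratio: r(k) = -\frac{7}{3} * 1 / [(k+1)] ; factor over Q: parameters, x = -\frac{7}{3}, and C = \frac{5}{7}.


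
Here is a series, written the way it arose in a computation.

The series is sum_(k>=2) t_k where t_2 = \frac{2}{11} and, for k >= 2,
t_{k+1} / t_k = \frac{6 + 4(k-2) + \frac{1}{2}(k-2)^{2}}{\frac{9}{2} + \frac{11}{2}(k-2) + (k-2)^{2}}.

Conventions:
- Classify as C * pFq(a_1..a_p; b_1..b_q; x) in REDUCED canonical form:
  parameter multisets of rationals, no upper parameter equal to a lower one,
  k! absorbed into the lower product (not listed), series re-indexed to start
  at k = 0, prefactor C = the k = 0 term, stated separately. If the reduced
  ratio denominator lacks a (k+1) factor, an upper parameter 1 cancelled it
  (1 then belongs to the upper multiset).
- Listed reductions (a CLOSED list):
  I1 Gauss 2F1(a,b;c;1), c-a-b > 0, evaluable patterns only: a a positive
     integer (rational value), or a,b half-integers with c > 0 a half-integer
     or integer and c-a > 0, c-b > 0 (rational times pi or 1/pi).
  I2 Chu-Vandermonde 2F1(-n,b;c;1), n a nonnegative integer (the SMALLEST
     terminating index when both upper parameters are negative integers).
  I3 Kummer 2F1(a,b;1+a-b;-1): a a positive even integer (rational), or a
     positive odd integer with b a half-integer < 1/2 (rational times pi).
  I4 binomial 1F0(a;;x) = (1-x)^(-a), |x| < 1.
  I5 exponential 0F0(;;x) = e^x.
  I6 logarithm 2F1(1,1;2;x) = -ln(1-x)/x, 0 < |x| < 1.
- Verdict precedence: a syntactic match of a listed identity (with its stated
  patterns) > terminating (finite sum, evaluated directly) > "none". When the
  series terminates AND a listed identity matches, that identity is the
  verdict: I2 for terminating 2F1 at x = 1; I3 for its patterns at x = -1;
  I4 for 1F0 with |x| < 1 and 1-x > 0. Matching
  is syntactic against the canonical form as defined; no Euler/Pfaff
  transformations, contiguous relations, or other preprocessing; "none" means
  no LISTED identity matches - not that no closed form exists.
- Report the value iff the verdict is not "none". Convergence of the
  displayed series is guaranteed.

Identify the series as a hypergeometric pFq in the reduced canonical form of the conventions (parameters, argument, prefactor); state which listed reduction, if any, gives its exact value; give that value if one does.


Prefactor \frac{2}{11}, argument \frac{1}{2}: 2F1 with upper {2, 6} over lower {\frac{9}{2}}. Verdict: none. No listed pattern accepts 2F1(2, 6; \frac{9}{2}; \frac{1}{2}).

Key step: t_0 being \frac{2}{11}, roots of the ratio polynomials (prefactor 2/11) are the negated parameters.
Consecutive-term ratio: r(k) = \frac{1}{2} * (k+2) (k+6) / [(k+\frac{9}{2}) (k+1)] - rational; roots negated = parameters, x = \frac{1}{2}, C = \frac{2}{11}.


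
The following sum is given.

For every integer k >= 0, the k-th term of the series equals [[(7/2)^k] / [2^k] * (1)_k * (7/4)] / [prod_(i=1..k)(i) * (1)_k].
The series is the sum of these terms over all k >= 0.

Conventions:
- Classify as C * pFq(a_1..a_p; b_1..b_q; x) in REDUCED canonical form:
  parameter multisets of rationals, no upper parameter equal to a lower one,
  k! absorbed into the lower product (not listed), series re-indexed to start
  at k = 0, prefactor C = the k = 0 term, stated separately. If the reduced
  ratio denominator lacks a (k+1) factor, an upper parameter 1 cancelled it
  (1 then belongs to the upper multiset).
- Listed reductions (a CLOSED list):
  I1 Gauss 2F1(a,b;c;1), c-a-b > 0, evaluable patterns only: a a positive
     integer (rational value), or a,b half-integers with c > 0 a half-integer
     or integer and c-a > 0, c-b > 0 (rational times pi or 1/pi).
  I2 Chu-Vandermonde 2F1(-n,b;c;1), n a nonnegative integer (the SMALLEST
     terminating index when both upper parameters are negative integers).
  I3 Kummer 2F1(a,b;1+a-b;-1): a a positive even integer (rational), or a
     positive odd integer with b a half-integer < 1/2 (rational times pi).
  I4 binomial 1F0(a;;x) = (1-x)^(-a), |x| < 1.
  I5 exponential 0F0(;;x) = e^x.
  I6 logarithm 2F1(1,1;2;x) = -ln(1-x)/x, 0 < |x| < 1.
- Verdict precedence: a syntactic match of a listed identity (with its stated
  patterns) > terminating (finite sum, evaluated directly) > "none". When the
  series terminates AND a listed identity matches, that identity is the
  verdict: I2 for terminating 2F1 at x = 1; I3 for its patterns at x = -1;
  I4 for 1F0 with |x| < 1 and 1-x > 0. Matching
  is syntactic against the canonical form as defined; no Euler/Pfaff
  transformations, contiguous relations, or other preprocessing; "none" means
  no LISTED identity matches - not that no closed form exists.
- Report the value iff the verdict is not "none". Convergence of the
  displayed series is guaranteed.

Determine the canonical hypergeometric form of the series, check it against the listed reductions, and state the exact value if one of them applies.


x = 7/4 here; the reduced form reads 0F0, upper {-}, lower {-}, C = 7/4. Verdict (x = 7/4): the exponential series (I5) applies (the 0F0 exponential series at x = 7/4). Hence: (7/4) * e^(7/4).

The tell: with t_0 = 7/4, the two k-th powers (C = 7/4, x = 7/4) combine into one argument.
Consecutive-term ratio: r(k) = (7/4) * 1 / [(k+1)] ; factor over Q: parameters, x = (7/4), and C = 7/4.


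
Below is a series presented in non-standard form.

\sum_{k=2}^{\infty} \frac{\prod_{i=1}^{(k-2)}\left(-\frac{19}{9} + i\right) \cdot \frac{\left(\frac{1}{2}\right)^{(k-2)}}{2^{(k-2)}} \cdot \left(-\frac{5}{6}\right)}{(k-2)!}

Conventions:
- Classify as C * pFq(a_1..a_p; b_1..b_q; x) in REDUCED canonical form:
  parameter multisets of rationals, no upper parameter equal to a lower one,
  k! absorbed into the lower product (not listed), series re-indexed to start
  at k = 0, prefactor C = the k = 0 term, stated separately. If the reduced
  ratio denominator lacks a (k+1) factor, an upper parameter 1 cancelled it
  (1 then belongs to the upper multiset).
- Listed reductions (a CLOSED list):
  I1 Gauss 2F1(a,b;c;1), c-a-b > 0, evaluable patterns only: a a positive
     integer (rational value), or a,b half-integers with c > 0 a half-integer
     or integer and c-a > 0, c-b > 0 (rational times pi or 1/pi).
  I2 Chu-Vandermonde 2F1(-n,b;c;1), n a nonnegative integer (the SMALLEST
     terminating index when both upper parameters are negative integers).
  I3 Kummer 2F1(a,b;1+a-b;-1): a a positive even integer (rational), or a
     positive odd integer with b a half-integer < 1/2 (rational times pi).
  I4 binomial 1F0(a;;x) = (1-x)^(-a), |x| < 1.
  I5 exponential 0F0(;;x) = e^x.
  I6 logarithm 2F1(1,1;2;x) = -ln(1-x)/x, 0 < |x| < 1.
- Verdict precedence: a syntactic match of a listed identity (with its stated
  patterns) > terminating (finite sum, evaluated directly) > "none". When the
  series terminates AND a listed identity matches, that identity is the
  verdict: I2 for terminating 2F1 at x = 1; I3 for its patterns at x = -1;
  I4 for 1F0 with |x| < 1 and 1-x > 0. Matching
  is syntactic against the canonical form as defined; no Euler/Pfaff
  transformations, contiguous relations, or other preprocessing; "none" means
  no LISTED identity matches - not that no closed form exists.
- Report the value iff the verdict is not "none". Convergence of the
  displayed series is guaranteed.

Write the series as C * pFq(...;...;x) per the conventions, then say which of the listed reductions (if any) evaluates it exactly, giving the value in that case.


Reduced: x = \frac{1}{4}, 1F0, upper = {-\frac{10}{9}}, lower = {-}, C = -\frac{5}{6}. Verdict: this is the I4 binomial reduction (the 1F0 binomial series: exponent 10/9, x = \frac{1}{4}). Exact value: \left(-\frac{5}{6}\right) \cdot \left(\frac{3}{4}\right)^{\frac{10}{9}}.

Structural cue: t_0 = -\frac{5}{6} here, and the running product (C = -5/6) telescopes to a rising factorial.
Ratio: r(k) = \frac{1}{4} * (k-\frac{10}{9}) / [(k+1)] ; factor over Q: parameters, x = \frac{1}{4}, and C = -\frac{5}{6}.


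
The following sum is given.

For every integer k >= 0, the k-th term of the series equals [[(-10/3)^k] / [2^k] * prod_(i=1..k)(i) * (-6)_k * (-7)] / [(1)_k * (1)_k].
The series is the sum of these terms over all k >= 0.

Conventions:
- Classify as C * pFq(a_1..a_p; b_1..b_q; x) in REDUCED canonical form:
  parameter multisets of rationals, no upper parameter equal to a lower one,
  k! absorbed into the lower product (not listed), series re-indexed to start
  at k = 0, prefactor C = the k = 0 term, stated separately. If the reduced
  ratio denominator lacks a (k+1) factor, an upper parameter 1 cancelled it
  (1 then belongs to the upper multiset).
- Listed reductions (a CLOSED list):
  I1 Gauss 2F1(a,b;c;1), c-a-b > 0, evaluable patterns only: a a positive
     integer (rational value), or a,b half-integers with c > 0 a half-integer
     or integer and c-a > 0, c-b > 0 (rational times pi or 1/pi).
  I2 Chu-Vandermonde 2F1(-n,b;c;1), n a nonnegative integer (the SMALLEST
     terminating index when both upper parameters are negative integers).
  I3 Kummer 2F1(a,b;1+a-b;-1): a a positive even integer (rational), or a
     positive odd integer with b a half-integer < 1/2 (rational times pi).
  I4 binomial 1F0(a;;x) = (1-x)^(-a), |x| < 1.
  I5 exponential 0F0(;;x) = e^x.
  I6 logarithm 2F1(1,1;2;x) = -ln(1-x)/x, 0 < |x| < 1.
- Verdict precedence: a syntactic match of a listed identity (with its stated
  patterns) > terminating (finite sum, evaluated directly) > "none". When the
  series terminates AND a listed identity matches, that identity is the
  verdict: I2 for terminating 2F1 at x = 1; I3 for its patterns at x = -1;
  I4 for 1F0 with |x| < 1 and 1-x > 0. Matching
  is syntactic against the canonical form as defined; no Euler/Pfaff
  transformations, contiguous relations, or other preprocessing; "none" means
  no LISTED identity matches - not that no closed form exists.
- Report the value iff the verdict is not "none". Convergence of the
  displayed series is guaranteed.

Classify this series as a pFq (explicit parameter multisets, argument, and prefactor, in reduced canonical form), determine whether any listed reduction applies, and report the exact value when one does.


Key step: x = (-5/3) and (1)_k (prefactor -7) is k! itself.
Step ratio: r(k) = (-5/3) * (k-6) / [(k+1)] - rational in k. x = (-5/3); t_0 = -7; negate the roots.

Canonical form: C = -7 times 1F0 with upper {-6}, lower {-}, x = -5/3. Verdict: terminating at k = 6: the factor (-6)_k kills every later term; summing the 7 survivors is exact. Sum: -1835008/729.


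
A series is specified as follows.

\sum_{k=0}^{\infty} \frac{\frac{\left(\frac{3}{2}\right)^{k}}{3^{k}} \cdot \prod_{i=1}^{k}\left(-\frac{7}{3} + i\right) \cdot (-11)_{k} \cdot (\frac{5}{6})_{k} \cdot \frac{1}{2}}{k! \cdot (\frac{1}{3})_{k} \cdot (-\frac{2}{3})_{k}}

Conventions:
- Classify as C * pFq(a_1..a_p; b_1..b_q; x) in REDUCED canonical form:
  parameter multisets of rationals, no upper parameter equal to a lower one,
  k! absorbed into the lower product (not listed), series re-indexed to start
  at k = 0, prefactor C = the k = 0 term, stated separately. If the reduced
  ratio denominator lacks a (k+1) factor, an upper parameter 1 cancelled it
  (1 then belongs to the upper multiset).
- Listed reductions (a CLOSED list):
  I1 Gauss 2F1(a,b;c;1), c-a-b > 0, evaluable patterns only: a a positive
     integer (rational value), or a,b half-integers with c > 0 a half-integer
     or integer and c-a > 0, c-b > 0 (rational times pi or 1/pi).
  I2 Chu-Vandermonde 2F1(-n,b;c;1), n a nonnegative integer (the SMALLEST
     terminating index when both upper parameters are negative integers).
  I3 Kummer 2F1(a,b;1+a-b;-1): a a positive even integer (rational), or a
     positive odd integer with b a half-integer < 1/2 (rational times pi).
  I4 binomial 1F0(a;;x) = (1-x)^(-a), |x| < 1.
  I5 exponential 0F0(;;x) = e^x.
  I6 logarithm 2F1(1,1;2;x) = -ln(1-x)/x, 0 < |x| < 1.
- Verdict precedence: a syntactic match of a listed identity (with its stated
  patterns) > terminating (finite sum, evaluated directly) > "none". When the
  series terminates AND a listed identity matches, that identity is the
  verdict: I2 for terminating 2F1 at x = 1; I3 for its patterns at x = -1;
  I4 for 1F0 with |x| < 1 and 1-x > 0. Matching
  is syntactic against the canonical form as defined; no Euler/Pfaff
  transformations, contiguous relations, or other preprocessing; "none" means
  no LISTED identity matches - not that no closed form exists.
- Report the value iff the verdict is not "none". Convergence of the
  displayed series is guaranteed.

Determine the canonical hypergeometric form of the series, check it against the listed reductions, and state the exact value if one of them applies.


Canonical form: C = \frac{1}{2} times 3F2 with upper {-11, -\frac{4}{3}, \frac{5}{6}}, lower {-\frac{2}{3}, \frac{1}{3}}, x = \frac{1}{2}. Verdict: terminating. With -11 upstairs the series is a 12-term polynomial sum; evaluated term by term. Its exact value is -\frac{1521283691385516248271}{39802609117796761600}.

The tell: t_0 = \frac{1}{2} here, and the running product (C = 1/2) telescopes to a rising factorial.
Step ratio: r(k) = \frac{1}{2} * (k-11) (k-\frac{4}{3}) (k+\frac{5}{6}) / [(k-\frac{2}{3}) (k+\frac{1}{3}) (k+1)] ; factor over Q: parameters, x = \frac{1}{2}, and C = \frac{1}{2}.


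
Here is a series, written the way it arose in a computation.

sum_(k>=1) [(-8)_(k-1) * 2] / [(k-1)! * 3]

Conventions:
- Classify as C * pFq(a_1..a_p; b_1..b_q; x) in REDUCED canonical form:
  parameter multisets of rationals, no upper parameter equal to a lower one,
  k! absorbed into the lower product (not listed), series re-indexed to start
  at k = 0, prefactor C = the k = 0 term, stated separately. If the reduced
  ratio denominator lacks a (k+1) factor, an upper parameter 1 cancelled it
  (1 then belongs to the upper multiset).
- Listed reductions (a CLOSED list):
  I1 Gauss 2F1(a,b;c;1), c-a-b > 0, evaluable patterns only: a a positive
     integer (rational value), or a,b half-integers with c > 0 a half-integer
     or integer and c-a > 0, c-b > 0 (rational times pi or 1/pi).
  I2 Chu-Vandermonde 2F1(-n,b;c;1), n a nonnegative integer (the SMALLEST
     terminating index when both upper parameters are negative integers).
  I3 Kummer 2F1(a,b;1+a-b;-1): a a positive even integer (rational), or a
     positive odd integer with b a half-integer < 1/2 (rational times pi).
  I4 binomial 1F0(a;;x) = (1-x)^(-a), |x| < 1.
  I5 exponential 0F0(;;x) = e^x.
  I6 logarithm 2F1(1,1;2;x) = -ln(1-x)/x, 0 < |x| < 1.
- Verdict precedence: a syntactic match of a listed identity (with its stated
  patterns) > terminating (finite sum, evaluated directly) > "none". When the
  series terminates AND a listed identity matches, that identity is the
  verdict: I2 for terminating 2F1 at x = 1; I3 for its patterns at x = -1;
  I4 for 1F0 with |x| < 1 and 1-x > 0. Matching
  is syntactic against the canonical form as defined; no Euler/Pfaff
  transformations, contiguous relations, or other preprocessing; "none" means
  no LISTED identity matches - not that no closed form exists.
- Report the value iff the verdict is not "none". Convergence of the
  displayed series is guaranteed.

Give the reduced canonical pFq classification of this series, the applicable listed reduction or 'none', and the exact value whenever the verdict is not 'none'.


Prefactor 2/3, argument 1: 1F0 with upper {-8} over lower {-}. Verdict: terminating - no listed pattern fits, but -8 in the upper list cuts the series at k = 8; direct evaluation. Value: 0.

Key step: x = 1 and the constant factors (C = 2/3, x = 1) combine into one prefactor.
Step ratio: r(k) = 1 * (k-8) / [(k+1)] - poly over poly, x = 1 from leading terms; C = 2/3 at k = 0.


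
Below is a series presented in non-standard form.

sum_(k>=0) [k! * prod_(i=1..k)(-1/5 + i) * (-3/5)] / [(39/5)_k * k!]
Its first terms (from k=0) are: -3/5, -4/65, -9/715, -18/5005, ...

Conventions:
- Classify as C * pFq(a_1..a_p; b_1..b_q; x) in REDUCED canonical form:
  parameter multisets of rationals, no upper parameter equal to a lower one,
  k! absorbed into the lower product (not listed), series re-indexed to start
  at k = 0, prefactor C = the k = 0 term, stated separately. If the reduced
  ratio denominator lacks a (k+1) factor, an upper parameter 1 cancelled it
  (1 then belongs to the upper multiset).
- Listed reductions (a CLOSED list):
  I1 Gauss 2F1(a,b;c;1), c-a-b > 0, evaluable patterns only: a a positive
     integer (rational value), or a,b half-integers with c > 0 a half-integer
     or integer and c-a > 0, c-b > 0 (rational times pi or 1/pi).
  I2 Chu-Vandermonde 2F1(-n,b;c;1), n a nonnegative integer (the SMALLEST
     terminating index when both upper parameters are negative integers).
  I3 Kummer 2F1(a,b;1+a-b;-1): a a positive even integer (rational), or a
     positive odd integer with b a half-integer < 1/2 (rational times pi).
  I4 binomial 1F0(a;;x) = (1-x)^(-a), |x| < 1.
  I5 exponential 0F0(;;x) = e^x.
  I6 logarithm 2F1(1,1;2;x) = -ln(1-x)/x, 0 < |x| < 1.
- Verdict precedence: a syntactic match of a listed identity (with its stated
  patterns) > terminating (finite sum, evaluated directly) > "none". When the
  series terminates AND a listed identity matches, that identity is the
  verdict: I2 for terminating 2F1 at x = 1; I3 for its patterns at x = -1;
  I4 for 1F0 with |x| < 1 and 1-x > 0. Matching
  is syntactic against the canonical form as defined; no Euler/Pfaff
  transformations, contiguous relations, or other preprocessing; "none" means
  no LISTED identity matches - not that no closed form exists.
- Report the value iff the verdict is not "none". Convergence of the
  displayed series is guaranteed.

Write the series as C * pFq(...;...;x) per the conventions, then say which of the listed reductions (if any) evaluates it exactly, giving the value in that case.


Canonical form: C = -3/5 times 2F1 with upper {4/5, 1}, lower {39/5}, x = 1. Verdict: this is Gauss (I1, integer-parameter pattern) (x = 1: the Gamma ratio telescopes since c-a-b = 6 > 0 and a = 1 in Z>0). Hence: -17/25.

Structural cue: from the first term -3/5: the running product (C = -3/5, x = 1) telescopes to a rising factorial.
Ratio: r(k) = 1 * (k+4/5) (k+1) / [(k+39/5) (k+1)] - rational; roots negated = parameters, x = 1, C = -3/5.


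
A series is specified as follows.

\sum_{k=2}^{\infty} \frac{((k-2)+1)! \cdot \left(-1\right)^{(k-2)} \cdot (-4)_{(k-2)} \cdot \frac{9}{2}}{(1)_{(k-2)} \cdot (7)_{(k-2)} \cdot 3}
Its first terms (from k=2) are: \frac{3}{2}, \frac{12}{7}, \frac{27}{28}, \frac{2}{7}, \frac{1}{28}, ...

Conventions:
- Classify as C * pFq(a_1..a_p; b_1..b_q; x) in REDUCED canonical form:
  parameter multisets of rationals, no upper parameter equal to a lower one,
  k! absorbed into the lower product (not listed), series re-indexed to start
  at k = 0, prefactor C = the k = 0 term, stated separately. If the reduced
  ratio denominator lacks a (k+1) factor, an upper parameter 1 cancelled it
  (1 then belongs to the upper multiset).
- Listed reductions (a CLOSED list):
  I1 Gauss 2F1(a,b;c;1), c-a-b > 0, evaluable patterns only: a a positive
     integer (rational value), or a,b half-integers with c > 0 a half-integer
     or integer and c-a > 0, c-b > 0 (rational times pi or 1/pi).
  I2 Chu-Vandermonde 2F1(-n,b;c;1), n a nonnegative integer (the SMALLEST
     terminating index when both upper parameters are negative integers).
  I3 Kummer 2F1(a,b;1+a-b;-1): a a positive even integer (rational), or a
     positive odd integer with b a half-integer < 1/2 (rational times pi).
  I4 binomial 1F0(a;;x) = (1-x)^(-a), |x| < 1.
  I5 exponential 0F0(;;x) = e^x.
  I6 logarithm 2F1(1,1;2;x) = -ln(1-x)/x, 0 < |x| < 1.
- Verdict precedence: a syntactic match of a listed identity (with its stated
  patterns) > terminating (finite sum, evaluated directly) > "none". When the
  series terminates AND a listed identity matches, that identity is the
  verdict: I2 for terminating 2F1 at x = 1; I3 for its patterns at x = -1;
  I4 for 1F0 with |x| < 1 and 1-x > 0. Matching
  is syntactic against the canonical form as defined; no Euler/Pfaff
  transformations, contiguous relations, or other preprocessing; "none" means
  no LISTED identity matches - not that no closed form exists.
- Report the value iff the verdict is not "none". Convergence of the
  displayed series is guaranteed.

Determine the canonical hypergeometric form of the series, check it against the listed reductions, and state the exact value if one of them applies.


The series (x = -1) is 2F1: upper {-4, 2}, lower {7}, prefactor \frac{3}{2}. Verdict: the Kummer evaluation I3 fires (x = -1; c = 7 equals 1+a-b for upper {-4, 2}: listed pattern). Value: \frac{9}{2}.

First insight: with t_0 = \frac{3}{2}, the factorial ratio (C = 3/2) (k+a-1)!/(a-1)! is a rising factorial (a)_k.
Term ratio: r(k) = -1 * (k-4) (k+2) / [(k+7) (k+1)] - rational; roots negated = parameters, x = -1, C = \frac{3}{2}.
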